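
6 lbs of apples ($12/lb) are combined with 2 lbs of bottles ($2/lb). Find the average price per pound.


Cost of apples:
6 x $12 = $72
Cost of bottles:
2 x $2 = $4
Total cost: $72 + $4 = $76
Total weight: 8 lbs
Average: $76 / 8 = $9.50/lb

$9.50/lb


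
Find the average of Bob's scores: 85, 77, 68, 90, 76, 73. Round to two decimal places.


Add the scores:
85 + 77 + 68 + 90 + 76 + 73 = 469
Divide by the number of tests:
469 / 6 = 78.1666... ≈ 78.17

78.17


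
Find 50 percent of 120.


Convert percentage to decimal:
50% = 0.5
Multiply:
120 x 0.5 = 60

60


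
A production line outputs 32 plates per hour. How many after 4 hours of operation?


Production rate: 32 plates per hour
Time: 4 hours
Total: 32 x 4 = 128 plates

128 plates


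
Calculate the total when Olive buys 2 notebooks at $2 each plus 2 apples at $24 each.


Cost of notebooks:
2 x $2 = $4
Cost of apples:
2 x $24 = $48
Add both:
$4 + $48 = $52

$52


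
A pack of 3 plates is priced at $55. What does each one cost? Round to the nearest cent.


Total cost: $55
Number of items: 3
Unit price: $55 / 3 = $18.3333... ≈ $18.33

$18.33


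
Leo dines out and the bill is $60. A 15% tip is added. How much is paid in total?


Calculate the tip:
15% of $60 = $9
Add tip to meal cost:
$60 + $9 = $69

$69


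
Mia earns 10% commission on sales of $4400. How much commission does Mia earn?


Convert rate to decimal:
10% = 0.1
Multiply by sales:
$4400 x 0.1 = $440

$440


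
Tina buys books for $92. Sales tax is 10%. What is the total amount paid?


Calculate the tax:
10% of $92 = $9.20
Add tax to price:
$92 + $9.20 = $101.20

$101.20


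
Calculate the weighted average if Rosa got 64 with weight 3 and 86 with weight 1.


Weighted sum:
3 x 64 + 1 x 86 = 278
Total weight:
3 + 1 = 4
Weighted average:
278 / 4 = 69.5

69.5


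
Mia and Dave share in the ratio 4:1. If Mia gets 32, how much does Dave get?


Find the multiplier:
32 / 4 = 8
Apply to Dave's share:
1 x 8 = 8

8


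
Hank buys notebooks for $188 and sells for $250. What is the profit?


Selling price = $250
Cost price = $188
Profit = selling price - cost price:
Profit = $250 - $188 = $62

$62


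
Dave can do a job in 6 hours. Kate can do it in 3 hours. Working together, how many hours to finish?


Dave's rate: 1/6 of the job per hour
Kate's rate: 1/3 of the job per hour
Combined rate: 1/6 + 1/3 = 1/2 per hour
Time = 1 / (1/2) = 2 hours

2 hours


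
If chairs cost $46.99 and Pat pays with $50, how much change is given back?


Start with the amount paid:
$50
Subtract the price:
$50 - $46.99 = $3.01

$3.01


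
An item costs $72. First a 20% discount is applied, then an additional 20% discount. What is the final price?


First discount:
20% of $72 = $14.40
Price after first discount:
$72 - $14.40 = $57.60
Second discount:
20% of $57.60 = $11.52
Final price:
$57.60 - $11.52 = $46.08

$46.08


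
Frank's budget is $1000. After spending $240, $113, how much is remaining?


Add up expenses:
$240 + $113 = $353
Subtract from budget:
$1000 - $353 = $647

$647


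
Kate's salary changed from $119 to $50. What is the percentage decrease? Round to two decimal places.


Find the absolute change:
|50 - 119| = 69
Divide by original and multiply by 100:
69 / 119 x 100 = 57.9831...% ≈ 57.98%

57.98%


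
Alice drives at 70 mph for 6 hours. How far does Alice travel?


Use the formula: distance = speed x time
Speed = 70 mph, Time = 6 hours
70 x 6 = 420 miles

420 miles


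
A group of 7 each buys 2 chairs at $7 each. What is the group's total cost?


Cost per person:
2 x $7 = $14
Group total:
7 x $14 = $98

$98


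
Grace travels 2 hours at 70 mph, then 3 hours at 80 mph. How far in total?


Leg 1 distance:
70 x 2 = 140 miles
Leg 2 distance:
80 x 3 = 240 miles
Total distance:
140 + 240 = 380 miles

380 miles


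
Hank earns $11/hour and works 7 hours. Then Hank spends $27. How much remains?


Calculate earnings:
7 x $11 = $77
Subtract spending:
$77 - $27 = $50

$50


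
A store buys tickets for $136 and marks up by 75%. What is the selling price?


Calculate the markup amount:
75% of $136 = $102
Add to cost:
$136 + $102 = $238

$238


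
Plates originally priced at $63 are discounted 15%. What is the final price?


Calculate the discount amount:
15% of $63 = $9.45
Subtract from original:
$63 - $9.45 = $53.55

$53.55


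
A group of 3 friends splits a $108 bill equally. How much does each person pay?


Total bill: $108
Number of people: 3
Each pays: $108 / 3 = $36

$36


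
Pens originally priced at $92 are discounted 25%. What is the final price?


Calculate the discount amount:
25% of $92 = $23
Subtract from original:
$92 - $23 = $69

$69


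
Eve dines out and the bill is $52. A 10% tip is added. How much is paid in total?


Calculate the tip:
10% of $52 = $5.20
Add tip to meal cost:
$52 + $5.20 = $57.20

$57.20


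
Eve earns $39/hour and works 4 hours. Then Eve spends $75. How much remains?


Calculate earnings:
4 x $39 = $156
Subtract spending:
$156 - $75 = $81

$81


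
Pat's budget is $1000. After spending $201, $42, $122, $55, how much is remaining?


Add up expenses:
$201 + $42 + $122 + $55 = $420
Subtract from budget:
$1000 - $420 = $580

$580


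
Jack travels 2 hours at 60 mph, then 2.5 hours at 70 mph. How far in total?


Leg 1 distance:
60 x 2 = 120 miles
Leg 2 distance:
70 x 2.5 = 175 miles
Total distance:
120 + 175 = 295 miles

295 miles


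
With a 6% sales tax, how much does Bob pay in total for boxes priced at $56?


Calculate the tax:
6% of $56 = $3.36
Add tax to price:
$56 + $3.36 = $59.36

$59.36


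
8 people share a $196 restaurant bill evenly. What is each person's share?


Total bill: $196
Number of people: 8
Each pays: $196 / 8 = $24.50

$24.50


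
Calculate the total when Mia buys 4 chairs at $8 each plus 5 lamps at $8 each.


Cost of chairs:
4 x $8 = $32
Cost of lamps:
5 x $8 = $40
Add both:
$32 + $40 = $72

$72


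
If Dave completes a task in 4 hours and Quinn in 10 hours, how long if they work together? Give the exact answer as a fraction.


Dave's rate: 1/4 of the job per hour
Quinn's rate: 1/10 of the job per hour
Combined rate: 1/4 + 1/10 = 7/20 per hour
Time = 1 / (7/20) = 20/7 hours (≈ 2.86 hours)

20/7 hours


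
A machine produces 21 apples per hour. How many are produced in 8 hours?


Production rate: 21 apples per hour
Time: 8 hours
Total: 21 x 8 = 168 apples

168 apples


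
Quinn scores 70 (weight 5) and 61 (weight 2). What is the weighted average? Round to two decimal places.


Weighted sum:
5 x 70 + 2 x 61 = 472
Total weight:
5 + 2 = 7
Weighted average:
472 / 7 = 67.4285... ≈ 67.43

67.43


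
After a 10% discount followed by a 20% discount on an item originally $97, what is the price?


First discount:
10% of $97 = $9.70
Price after first discount:
$97 - $9.70 = $87.30
Second discount:
20% of $87.30 = $17.46
Final price:
$87.30 - $17.46 = $69.84

$69.84


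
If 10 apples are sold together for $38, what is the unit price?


Total cost: $38
Number of items: 10
Unit price: $38 / 10 = $3.80

$3.80


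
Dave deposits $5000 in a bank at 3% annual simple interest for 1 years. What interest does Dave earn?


Use the formula I = P x R x T / 100
P x R x T = 5000 x 3 x 1 = 15000
I = 15000 / 100 = $150

$150


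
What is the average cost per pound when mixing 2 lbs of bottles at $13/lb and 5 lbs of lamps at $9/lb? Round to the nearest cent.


Cost of bottles:
2 x $13 = $26
Cost of lamps:
5 x $9 = $45
Total cost: $26 + $45 = $71
Total weight: 7 lbs
Average: $71 / 7 = $10.1428... ≈ $10.14/lb

$10.14/lb


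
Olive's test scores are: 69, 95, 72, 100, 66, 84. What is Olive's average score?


Add the scores:
69 + 95 + 72 + 100 + 66 + 84 = 486
Divide by the number of tests:
486 / 6 = 81

81


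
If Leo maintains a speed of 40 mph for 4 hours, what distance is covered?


Use the formula: distance = speed x time
Speed = 40 mph, Time = 4 hours
40 x 4 = 160 miles

160 miles


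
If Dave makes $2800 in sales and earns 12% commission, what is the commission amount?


Convert rate to decimal:
12% = 0.12
Multiply by sales:
$2800 x 0.12 = $336

$336


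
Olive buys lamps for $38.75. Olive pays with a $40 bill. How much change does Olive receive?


Start with the amount paid:
$40
Subtract the price:
$40 - $38.75 = $1.25

$1.25


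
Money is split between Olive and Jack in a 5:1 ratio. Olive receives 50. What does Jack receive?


Find the multiplier:
50 / 5 = 10
Apply to Jack's share:
1 x 10 = 10

10


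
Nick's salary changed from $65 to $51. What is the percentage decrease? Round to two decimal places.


Find the absolute change:
|51 - 65| = 14
Divide by original and multiply by 100:
14 / 65 x 100 = 21.5384...% ≈ 21.54%

21.54%


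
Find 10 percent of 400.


Convert percentage to decimal:
10% = 0.1
Multiply:
400 x 0.1 = 40

40


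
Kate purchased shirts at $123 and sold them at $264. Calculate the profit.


Selling price = $264
Cost price = $123
Profit = selling price - cost price:
Profit = $264 - $123 = $141

$141


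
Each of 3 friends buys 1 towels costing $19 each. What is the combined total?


Cost per person:
1 x $19 = $19
Group total:
3 x $19 = $57

$57


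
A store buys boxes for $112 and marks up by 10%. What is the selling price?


Calculate the markup amount:
10% of $112 = $11.20
Add to cost:
$112 + $11.20 = $123.20

$123.20


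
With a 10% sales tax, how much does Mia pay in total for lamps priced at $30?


Calculate the tax:
10% of $30 = $3
Add tax to price:
$30 + $3 = $33

$33


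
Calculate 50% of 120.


Convert percentage to decimal:
50% = 0.5
Multiply:
120 x 0.5 = 60

60


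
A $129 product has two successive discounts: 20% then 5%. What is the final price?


First discount:
20% of $129 = $25.80
Price after first discount:
$129 - $25.80 = $103.20
Second discount:
5% of $103.20 = $5.16
Final price:
$103.20 - $5.16 = $98.04

$98.04


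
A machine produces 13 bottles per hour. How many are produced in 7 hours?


Production rate: 13 bottles per hour
Time: 7 hours
Total: 13 x 7 = 91 bottles

91 bottles


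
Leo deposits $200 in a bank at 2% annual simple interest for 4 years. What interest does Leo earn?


Use the formula I = P x R x T / 100
P x R x T = 200 x 2 x 4 = 1600
I = 1600 / 100 = $16

$16


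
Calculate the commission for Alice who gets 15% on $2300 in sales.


Convert rate to decimal:
15% = 0.15
Multiply by sales:
$2300 x 0.15 = $345

$345


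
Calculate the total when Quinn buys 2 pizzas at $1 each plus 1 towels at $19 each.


Cost of pizzas:
2 x $1 = $2
Cost of towels:
1 x $19 = $19
Add both:
$2 + $19 = $21

$21


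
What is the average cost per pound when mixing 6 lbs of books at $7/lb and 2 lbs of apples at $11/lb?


Cost of books:
6 x $7 = $42
Cost of apples:
2 x $11 = $22
Total cost: $42 + $22 = $64
Total weight: 8 lbs
Average: $64 / 8 = $8/lb

$8/lb


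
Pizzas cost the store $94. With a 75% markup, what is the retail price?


Calculate the markup amount:
75% of $94 = $70.50
Add to cost:
$94 + $70.50 = $164.50

$164.50


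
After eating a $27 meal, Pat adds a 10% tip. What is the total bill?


Calculate the tip:
10% of $27 = $2.70
Add tip to meal cost:
$27 + $2.70 = $29.70

$29.70


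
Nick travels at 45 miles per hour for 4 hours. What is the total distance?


Use the formula: distance = speed x time
Speed = 45 mph, Time = 4 hours
45 x 4 = 180 miles

180 miles


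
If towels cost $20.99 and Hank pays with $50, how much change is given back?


Start with the amount paid:
$50
Subtract the price:
$50 - $20.99 = $29.01

$29.01


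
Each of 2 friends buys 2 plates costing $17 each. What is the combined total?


Cost per person:
2 x $17 = $34
Group total:
2 x $34 = $68

$68


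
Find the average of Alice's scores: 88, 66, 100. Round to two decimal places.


Add the scores:
88 + 66 + 100 = 254
Divide by the number of tests:
254 / 3 = 84.6666... ≈ 84.67

84.67


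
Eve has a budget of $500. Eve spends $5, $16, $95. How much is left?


Add up expenses:
$5 + $16 + $95 = $116
Subtract from budget:
$500 - $116 = $384

$384


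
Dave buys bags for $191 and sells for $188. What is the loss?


Selling price = $188
Cost price = $191
Loss = cost price - selling price:
Loss = $191 - $188 = $3

$3


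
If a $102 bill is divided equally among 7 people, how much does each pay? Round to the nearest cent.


Total bill: $102
Number of people: 7
Each pays: $102 / 7 = $14.5714... ≈ $14.57

$14.57


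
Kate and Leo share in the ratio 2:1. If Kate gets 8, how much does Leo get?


Find the multiplier:
8 / 2 = 4
Apply to Leo's share:
1 x 4 = 4

4


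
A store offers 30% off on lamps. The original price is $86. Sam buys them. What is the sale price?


Calculate the discount amount:
30% of $86 = $25.80
Subtract from original:
$86 - $25.80 = $60.20

$60.20


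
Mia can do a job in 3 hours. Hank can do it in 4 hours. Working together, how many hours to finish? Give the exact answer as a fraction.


Mia's rate: 1/3 of the job per hour
Hank's rate: 1/4 of the job per hour
Combined rate: 1/3 + 1/4 = 7/12 per hour
Time = 1 / (7/12) = 12/7 hours (≈ 1.71 hours)

12/7 hours


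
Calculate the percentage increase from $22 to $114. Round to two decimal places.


Find the absolute change:
|114 - 22| = 92
Divide by original and multiply by 100:
92 / 22 x 100 = 418.1818...% ≈ 418.18%

418.18%


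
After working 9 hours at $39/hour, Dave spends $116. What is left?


Calculate earnings:
9 x $39 = $351
Subtract spending:
$351 - $116 = $235

$235


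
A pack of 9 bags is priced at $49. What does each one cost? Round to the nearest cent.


Total cost: $49
Number of items: 9
Unit price: $49 / 9 = $5.4444... ≈ $5.44

$5.44


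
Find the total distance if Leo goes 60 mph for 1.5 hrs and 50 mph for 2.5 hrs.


Leg 1 distance:
60 x 1.5 = 90 miles
Leg 2 distance:
50 x 2.5 = 125 miles
Total distance:
90 + 125 = 215 miles

215 miles


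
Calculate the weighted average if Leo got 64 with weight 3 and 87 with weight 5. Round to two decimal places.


Weighted sum:
3 x 64 + 5 x 87 = 627
Total weight:
3 + 5 = 8
Weighted average:
627 / 8 = 78.375 ≈ 78.38

78.38


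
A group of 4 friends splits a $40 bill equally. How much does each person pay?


Total bill: $40
Number of people: 4
Each pays: $40 / 4 = $10

$10


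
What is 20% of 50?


Convert percentage to decimal:
20% = 0.2
Multiply:
50 x 0.2 = 10

10


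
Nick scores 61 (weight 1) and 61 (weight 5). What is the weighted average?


Weighted sum:
1 x 61 + 5 x 61 = 366
Total weight:
1 + 5 = 6
Weighted average:
366 / 6 = 61

61


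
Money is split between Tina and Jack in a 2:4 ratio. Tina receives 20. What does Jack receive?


Find the multiplier:
20 / 2 = 10
Apply to Jack's share:
4 x 10 = 40

40


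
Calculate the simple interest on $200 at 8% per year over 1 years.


Use the formula I = P x R x T / 100
P x R x T = 200 x 8 x 1 = 1600
I = 1600 / 100 = $16

$16


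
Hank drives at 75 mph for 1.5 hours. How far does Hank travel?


Use the formula: distance = speed x time
Speed = 75 mph, Time = 1.5 hours
75 x 1.5 = 112.5 miles

112.5 miles


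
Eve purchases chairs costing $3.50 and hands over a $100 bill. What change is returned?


Start with the amount paid:
$100
Subtract the price:
$100 - $3.50 = $96.50

$96.50


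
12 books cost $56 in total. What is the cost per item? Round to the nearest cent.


Total cost: $56
Number of items: 12
Unit price: $56 / 12 = $4.6666... ≈ $4.67

$4.67


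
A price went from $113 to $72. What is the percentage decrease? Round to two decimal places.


Find the absolute change:
|72 - 113| = 41
Divide by original and multiply by 100:
41 / 113 x 100 = 36.2831...% ≈ 36.28%

36.28%


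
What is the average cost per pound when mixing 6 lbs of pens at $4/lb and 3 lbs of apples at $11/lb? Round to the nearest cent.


Cost of pens:
6 x $4 = $24
Cost of apples:
3 x $11 = $33
Total cost: $24 + $33 = $57
Total weight: 9 lbs
Average: $57 / 9 = $6.3333... ≈ $6.33/lb

$6.33/lb


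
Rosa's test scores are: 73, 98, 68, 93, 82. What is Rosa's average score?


Add the scores:
73 + 98 + 68 + 93 + 82 = 414
Divide by the number of tests:
414 / 5 = 82.8

82.8


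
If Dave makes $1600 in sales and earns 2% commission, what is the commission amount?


Convert rate to decimal:
2% = 0.02
Multiply by sales:
$1600 x 0.02 = $32

$32


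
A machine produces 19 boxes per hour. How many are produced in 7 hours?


Production rate: 19 boxes per hour
Time: 7 hours
Total: 19 x 7 = 133 boxes

133 boxes


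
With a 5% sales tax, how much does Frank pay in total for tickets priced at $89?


Calculate the tax:
5% of $89 = $4.45
Add tax to price:
$89 + $4.45 = $93.45

$93.45


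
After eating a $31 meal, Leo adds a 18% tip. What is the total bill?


Calculate the tip:
18% of $31 = $5.58
Add tip to meal cost:
$31 + $5.58 = $36.58

$36.58


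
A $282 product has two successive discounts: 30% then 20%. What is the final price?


First discount:
30% of $282 = $84.60
Price after first discount:
$282 - $84.60 = $197.40
Second discount:
20% of $197.40 = $39.48
Final price:
$197.40 - $39.48 = $157.92

$157.92


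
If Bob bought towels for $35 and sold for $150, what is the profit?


Selling price = $150
Cost price = $35
Profit = selling price - cost price:
Profit = $150 - $35 = $115

$115


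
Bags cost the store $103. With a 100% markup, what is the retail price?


Calculate the markup amount:
100% of $103 = $103
Add to cost:
$103 + $103 = $206

$206


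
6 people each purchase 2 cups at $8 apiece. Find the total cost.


Cost per person:
2 x $8 = $16
Group total:
6 x $16 = $96

$96


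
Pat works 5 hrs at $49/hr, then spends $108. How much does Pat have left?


Calculate earnings:
5 x $49 = $245
Subtract spending:
$245 - $108 = $137

$137


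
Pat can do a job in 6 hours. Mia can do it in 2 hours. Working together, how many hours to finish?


Pat's rate: 1/6 of the job per hour
Mia's rate: 1/2 of the job per hour
Combined rate: 1/6 + 1/2 = 2/3 per hour
Time = 1 / (2/3) = 3/2 = 1.5 hours

1.5 hours


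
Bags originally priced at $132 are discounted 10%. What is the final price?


Calculate the discount amount:
10% of $132 = $13.20
Subtract from original:
$132 - $13.20 = $118.80

$118.80


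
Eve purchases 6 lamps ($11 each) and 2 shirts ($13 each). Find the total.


Cost of lamps:
6 x $11 = $66
Cost of shirts:
2 x $13 = $26
Add both:
$66 + $26 = $92

$92


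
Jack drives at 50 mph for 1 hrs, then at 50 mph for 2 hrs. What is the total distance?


Leg 1 distance:
50 x 1 = 50 miles
Leg 2 distance:
50 x 2 = 100 miles
Total distance:
50 + 100 = 150 miles

150 miles


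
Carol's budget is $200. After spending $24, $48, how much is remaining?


Add up expenses:
$24 + $48 = $72
Subtract from budget:
$200 - $72 = $128

$128


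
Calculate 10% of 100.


Convert percentage to decimal:
10% = 0.1
Multiply:
100 x 0.1 = 10

10


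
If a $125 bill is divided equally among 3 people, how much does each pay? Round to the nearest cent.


Total bill: $125
Number of people: 3
Each pays: $125 / 3 = $41.6666... ≈ $41.67

$41.67


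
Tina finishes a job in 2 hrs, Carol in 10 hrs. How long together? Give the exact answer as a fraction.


Tina's rate: 1/2 of the job per hour
Carol's rate: 1/10 of the job per hour
Combined rate: 1/2 + 1/10 = 3/5 per hour
Time = 1 / (3/5) = 5/3 hours (≈ 1.67 hours)

5/3 hours


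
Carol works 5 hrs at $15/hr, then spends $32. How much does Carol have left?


Calculate earnings:
5 x $15 = $75
Subtract spending:
$75 - $32 = $43

$43


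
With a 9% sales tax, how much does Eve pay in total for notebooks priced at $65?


Calculate the tax:
9% of $65 = $5.85
Add tax to price:
$65 + $5.85 = $70.85

$70.85


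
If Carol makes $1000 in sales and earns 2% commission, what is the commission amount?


Convert rate to decimal:
2% = 0.02
Multiply by sales:
$1000 x 0.02 = $20

$20


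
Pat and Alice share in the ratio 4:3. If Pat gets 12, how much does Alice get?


Find the multiplier:
12 / 4 = 3
Apply to Alice's share:
3 x 3 = 9

9


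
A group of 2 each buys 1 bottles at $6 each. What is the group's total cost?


Cost per person:
1 x $6 = $6
Group total:
2 x $6 = $12

$12


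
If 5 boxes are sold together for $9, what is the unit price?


Total cost: $9
Number of items: 5
Unit price: $9 / 5 = $1.80

$1.80


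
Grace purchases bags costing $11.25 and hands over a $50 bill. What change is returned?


Start with the amount paid:
$50
Subtract the price:
$50 - $11.25 = $38.75

$38.75


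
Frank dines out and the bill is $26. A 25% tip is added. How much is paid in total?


Calculate the tip:
25% of $26 = $6.50
Add tip to meal cost:
$26 + $6.50 = $32.50

$32.50


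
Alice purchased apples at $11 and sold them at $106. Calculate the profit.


Selling price = $106
Cost price = $11
Profit = selling price - cost price:
Profit = $106 - $11 = $95

$95


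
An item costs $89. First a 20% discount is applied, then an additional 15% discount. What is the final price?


First discount:
20% of $89 = $17.80
Price after first discount:
$89 - $17.80 = $71.20
Second discount:
15% of $71.20 = $10.68
Final price:
$71.20 - $10.68 = $60.52

$60.52


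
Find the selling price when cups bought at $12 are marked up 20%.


Calculate the markup amount:
20% of $12 = $2.40
Add to cost:
$12 + $2.40 = $14.40

$14.40


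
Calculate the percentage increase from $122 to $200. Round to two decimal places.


Find the absolute change:
|200 - 122| = 78
Divide by original and multiply by 100:
78 / 122 x 100 = 63.9344...% ≈ 63.93%

63.93%


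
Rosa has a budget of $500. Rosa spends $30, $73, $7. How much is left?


Add up expenses:
$30 + $73 + $7 = $110
Subtract from budget:
$500 - $110 = $390

$390


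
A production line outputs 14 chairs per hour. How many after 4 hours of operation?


Production rate: 14 chairs per hour
Time: 4 hours
Total: 14 x 4 = 56 chairs

56 chairs


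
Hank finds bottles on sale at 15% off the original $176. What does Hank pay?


Calculate the discount amount:
15% of $176 = $26.40
Subtract from original:
$176 - $26.40 = $149.60

$149.60


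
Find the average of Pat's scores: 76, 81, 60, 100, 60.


Add the scores:
76 + 81 + 60 + 100 + 60 = 377
Divide by the number of tests:
377 / 5 = 75.4

75.4


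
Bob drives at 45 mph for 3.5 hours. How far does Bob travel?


Use the formula: distance = speed x time
Speed = 45 mph, Time = 3.5 hours
45 x 3.5 = 157.5 miles

157.5 miles


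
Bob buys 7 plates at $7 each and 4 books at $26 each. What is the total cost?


Cost of plates:
7 x $7 = $49
Cost of books:
4 x $26 = $104
Add both:
$49 + $104 = $153

$153


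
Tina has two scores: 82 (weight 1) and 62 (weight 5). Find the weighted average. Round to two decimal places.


Weighted sum:
1 x 82 + 5 x 62 = 392
Total weight:
1 + 5 = 6
Weighted average:
392 / 6 = 65.3333... ≈ 65.33

65.33


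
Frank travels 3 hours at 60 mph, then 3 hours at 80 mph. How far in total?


Leg 1 distance:
60 x 3 = 180 miles
Leg 2 distance:
80 x 3 = 240 miles
Total distance:
180 + 240 = 420 miles

420 miles


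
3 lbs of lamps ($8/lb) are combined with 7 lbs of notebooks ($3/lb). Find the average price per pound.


Cost of lamps:
3 x $8 = $24
Cost of notebooks:
7 x $3 = $21
Total cost: $24 + $21 = $45
Total weight: 10 lbs
Average: $45 / 10 = $4.50/lb

$4.50/lb


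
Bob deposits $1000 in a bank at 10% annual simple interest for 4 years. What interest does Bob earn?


Use the formula I = P x R x T / 100
P x R x T = 1000 x 10 x 4 = 40000
I = 40000 / 100 = $400

$400


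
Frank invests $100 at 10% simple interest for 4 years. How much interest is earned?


Use the formula I = P x R x T / 100
P x R x T = 100 x 10 x 4 = 4000
I = 4000 / 100 = $40

$40


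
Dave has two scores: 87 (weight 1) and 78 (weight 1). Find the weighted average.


Weighted sum:
1 x 87 + 1 x 78 = 165
Total weight:
1 + 1 = 2
Weighted average:
165 / 2 = 82.5

82.5


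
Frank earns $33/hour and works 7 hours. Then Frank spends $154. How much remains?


Calculate earnings:
7 x $33 = $231
Subtract spending:
$231 - $154 = $77

$77


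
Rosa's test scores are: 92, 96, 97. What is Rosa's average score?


Add the scores:
92 + 96 + 97 = 285
Divide by the number of tests:
285 / 3 = 95

95


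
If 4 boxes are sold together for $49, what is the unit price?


Total cost: $49
Number of items: 4
Unit price: $49 / 4 = $12.25

$12.25


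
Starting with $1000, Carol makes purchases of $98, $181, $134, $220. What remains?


Add up expenses:
$98 + $181 + $134 + $220 = $633
Subtract from budget:
$1000 - $633 = $367

$367


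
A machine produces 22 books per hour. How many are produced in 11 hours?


Production rate: 22 books per hour
Time: 11 hours
Total: 22 x 11 = 242 books

242 books


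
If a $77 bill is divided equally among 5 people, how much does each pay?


Total bill: $77
Number of people: 5
Each pays: $77 / 5 = $15.40

$15.40


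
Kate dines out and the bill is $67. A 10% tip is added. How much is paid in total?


Calculate the tip:
10% of $67 = $6.70
Add tip to meal cost:
$67 + $6.70 = $73.70

$73.70


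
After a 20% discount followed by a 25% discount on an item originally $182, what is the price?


First discount:
20% of $182 = $36.40
Price after first discount:
$182 - $36.40 = $145.60
Second discount:
25% of $145.60 = $36.40
Final price:
$145.60 - $36.40 = $109.20

$109.20


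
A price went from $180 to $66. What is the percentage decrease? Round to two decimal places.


Find the absolute change:
|66 - 180| = 114
Divide by original and multiply by 100:
114 / 180 x 100 = 63.3333...% ≈ 63.33%

63.33%


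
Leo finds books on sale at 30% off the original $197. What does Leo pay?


Calculate the discount amount:
30% of $197 = $59.10
Subtract from original:
$197 - $59.10 = $137.90

$137.90


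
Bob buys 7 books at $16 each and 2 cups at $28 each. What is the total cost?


Cost of books:
7 x $16 = $112
Cost of cups:
2 x $28 = $56
Add both:
$112 + $56 = $168

$168


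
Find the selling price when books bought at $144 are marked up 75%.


Calculate the markup amount:
75% of $144 = $108
Add to cost:
$144 + $108 = $252

$252


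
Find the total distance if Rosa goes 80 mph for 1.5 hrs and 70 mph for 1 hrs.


Leg 1 distance:
80 x 1.5 = 120 miles
Leg 2 distance:
70 x 1 = 70 miles
Total distance:
120 + 70 = 190 miles

190 miles


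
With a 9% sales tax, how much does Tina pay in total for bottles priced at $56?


Calculate the tax:
9% of $56 = $5.04
Add tax to price:
$56 + $5.04 = $61.04

$61.04


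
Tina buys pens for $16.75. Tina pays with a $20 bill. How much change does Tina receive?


Start with the amount paid:
$20
Subtract the price:
$20 - $16.75 = $3.25

$3.25


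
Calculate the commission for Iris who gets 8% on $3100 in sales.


Convert rate to decimal:
8% = 0.08
Multiply by sales:
$3100 x 0.08 = $248

$248


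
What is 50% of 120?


Convert percentage to decimal:
50% = 0.5
Multiply:
120 x 0.5 = 60

60


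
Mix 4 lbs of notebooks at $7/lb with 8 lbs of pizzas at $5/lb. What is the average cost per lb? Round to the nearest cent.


Cost of notebooks:
4 x $7 = $28
Cost of pizzas:
8 x $5 = $40
Total cost: $28 + $40 = $68
Total weight: 12 lbs
Average: $68 / 12 = $5.6666... ≈ $5.67/lb

$5.67/lb


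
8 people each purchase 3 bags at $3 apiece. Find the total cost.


Cost per person:
3 x $3 = $9
Group total:
8 x $9 = $72

$72


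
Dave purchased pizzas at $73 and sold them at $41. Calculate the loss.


Selling price = $41
Cost price = $73
Loss = cost price - selling price:
Loss = $73 - $41 = $32

$32


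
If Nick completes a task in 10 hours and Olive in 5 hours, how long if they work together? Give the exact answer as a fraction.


Nick's rate: 1/10 of the job per hour
Olive's rate: 1/5 of the job per hour
Combined rate: 1/10 + 1/5 = 3/10 per hour
Time = 1 / (3/10) = 10/3 hours (≈ 3.33 hours)

10/3 hours


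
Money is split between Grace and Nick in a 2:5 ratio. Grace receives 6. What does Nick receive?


Find the multiplier:
6 / 2 = 3
Apply to Nick's share:
5 x 3 = 15

15


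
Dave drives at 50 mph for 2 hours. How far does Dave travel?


Use the formula: distance = speed x time
Speed = 50 mph, Time = 2 hours
50 x 2 = 100 miles

100 miles


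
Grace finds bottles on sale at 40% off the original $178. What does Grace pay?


Calculate the discount amount:
40% of $178 = $71.20
Subtract from original:
$178 - $71.20 = $106.80

$106.80


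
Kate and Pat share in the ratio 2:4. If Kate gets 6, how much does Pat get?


Find the multiplier:
6 / 2 = 3
Apply to Pat's share:
4 x 3 = 12

12


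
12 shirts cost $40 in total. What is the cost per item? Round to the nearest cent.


Total cost: $40
Number of items: 12
Unit price: $40 / 12 = $3.3333... ≈ $3.33

$3.33


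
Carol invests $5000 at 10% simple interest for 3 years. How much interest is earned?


Use the formula I = P x R x T / 100
P x R x T = 5000 x 10 x 3 = 150000
I = 150000 / 100 = $1500

$1500


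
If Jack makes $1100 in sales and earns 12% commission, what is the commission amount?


Convert rate to decimal:
12% = 0.12
Multiply by sales:
$1100 x 0.12 = $132

$132


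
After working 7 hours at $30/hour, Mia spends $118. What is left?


Calculate earnings:
7 x $30 = $210
Subtract spending:
$210 - $118 = $92

$92


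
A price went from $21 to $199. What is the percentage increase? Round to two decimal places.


Find the absolute change:
|199 - 21| = 178
Divide by original and multiply by 100:
178 / 21 x 100 = 847.6190...% ≈ 847.62%

847.62%


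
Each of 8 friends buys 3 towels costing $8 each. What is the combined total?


Cost per person:
3 x $8 = $24
Group total:
8 x $24 = $192

$192


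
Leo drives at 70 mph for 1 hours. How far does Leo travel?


Use the formula: distance = speed x time
Speed = 70 mph, Time = 1 hours
70 x 1 = 70 miles

70 miles


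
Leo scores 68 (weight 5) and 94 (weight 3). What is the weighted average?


Weighted sum:
5 x 68 + 3 x 94 = 622
Total weight:
5 + 3 = 8
Weighted average:
622 / 8 = 77.75

77.75


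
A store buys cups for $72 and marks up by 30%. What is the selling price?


Calculate the markup amount:
30% of $72 = $21.60
Add to cost:
$72 + $21.60 = $93.60

$93.60


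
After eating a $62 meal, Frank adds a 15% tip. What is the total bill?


Calculate the tip:
15% of $62 = $9.30
Add tip to meal cost:
$62 + $9.30 = $71.30

$71.30


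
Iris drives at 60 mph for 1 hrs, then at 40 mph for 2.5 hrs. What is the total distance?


Leg 1 distance:
60 x 1 = 60 miles
Leg 2 distance:
40 x 2.5 = 100 miles
Total distance:
60 + 100 = 160 miles

160 miles


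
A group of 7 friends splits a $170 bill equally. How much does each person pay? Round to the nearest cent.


Total bill: $170
Number of people: 7
Each pays: $170 / 7 = $24.2857... ≈ $24.29

$24.29


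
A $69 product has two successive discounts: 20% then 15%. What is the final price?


First discount:
20% of $69 = $13.80
Price after first discount:
$69 - $13.80 = $55.20
Second discount:
15% of $55.20 = $8.28
Final price:
$55.20 - $8.28 = $46.92

$46.92


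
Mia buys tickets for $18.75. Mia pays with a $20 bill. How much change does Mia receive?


Start with the amount paid:
$20
Subtract the price:
$20 - $18.75 = $1.25

$1.25


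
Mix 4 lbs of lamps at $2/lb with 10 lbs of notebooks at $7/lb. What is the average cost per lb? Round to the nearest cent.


Cost of lamps:
4 x $2 = $8
Cost of notebooks:
10 x $7 = $70
Total cost: $8 + $70 = $78
Total weight: 14 lbs
Average: $78 / 14 = $5.5714... ≈ $5.57/lb

$5.57/lb


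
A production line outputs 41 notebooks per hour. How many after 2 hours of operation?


Production rate: 41 notebooks per hour
Time: 2 hours
Total: 41 x 2 = 82 notebooks

82 notebooks


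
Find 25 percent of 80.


Convert percentage to decimal:
25% = 0.25
Multiply:
80 x 0.25 = 20

20


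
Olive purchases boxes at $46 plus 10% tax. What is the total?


Calculate the tax:
10% of $46 = $4.60
Add tax to price:
$46 + $4.60 = $50.60

$50.60


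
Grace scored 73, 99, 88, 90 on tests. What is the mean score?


Add the scores:
73 + 99 + 88 + 90 = 350
Divide by the number of tests:
350 / 4 = 87.5

87.5


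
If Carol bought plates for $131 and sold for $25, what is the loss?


Selling price = $25
Cost price = $131
Loss = cost price - selling price:
Loss = $131 - $25 = $106

$106


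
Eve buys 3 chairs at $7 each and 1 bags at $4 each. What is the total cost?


Cost of chairs:
3 x $7 = $21
Cost of bags:
1 x $4 = $4
Add both:
$21 + $4 = $25

$25


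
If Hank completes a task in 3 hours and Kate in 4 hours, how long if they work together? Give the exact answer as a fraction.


Hank's rate: 1/3 of the job per hour
Kate's rate: 1/4 of the job per hour
Combined rate: 1/3 + 1/4 = 7/12 per hour
Time = 1 / (7/12) = 12/7 hours (≈ 1.71 hours)

12/7 hours


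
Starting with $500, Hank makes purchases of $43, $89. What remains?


Add up expenses:
$43 + $89 = $132
Subtract from budget:
$500 - $132 = $368

$368


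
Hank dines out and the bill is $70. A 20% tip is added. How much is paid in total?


Calculate the tip:
20% of $70 = $14
Add tip to meal cost:
$70 + $14 = $84

$84


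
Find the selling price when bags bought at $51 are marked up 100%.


Calculate the markup amount:
100% of $51 = $51
Add to cost:
$51 + $51 = $102

$102


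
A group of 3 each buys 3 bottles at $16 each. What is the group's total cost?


Cost per person:
3 x $16 = $48
Group total:
3 x $48 = $144

$144


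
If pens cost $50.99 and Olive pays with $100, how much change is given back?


Start with the amount paid:
$100
Subtract the price:
$100 - $50.99 = $49.01

$49.01


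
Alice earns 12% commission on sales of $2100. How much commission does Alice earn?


Convert rate to decimal:
12% = 0.12
Multiply by sales:
$2100 x 0.12 = $252

$252


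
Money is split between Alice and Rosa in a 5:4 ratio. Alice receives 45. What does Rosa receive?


Find the multiplier:
45 / 5 = 9
Apply to Rosa's share:
4 x 9 = 36

36


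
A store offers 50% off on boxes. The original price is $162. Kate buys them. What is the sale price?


Calculate the discount amount:
50% of $162 = $81
Subtract from original:
$162 - $81 = $81

$81


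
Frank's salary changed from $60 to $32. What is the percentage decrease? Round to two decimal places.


Find the absolute change:
|32 - 60| = 28
Divide by original and multiply by 100:
28 / 60 x 100 = 46.6666...% ≈ 46.67%

46.67%


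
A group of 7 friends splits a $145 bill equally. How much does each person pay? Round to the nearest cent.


Total bill: $145
Number of people: 7
Each pays: $145 / 7 = $20.7142... ≈ $20.71

$20.71


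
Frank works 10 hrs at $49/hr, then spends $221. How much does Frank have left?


Calculate earnings:
10 x $49 = $490
Subtract spending:
$490 - $221 = $269

$269


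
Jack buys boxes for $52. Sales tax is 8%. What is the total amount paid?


Calculate the tax:
8% of $52 = $4.16
Add tax to price:
$52 + $4.16 = $56.16

$56.16


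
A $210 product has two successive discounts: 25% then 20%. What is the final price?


First discount:
25% of $210 = $52.50
Price after first discount:
$210 - $52.50 = $157.50
Second discount:
20% of $157.50 = $31.50
Final price:
$157.50 - $31.50 = $126

$126


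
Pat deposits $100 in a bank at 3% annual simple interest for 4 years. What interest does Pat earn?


Use the formula I = P x R x T / 100
P x R x T = 100 x 3 x 4 = 1200
I = 1200 / 100 = $12

$12


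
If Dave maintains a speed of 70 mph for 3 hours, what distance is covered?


Use the formula: distance = speed x time
Speed = 70 mph, Time = 3 hours
70 x 3 = 210 miles

210 miles


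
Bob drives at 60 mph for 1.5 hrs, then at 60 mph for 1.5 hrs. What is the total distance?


Leg 1 distance:
60 x 1.5 = 90 miles
Leg 2 distance:
60 x 1.5 = 90 miles
Total distance:
90 + 90 = 180 miles

180 miles


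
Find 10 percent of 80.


Convert percentage to decimal:
10% = 0.1
Multiply:
80 x 0.1 = 8

8


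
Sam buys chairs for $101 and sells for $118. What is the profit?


Selling price = $118
Cost price = $101
Profit = selling price - cost price:
Profit = $118 - $101 = $17

$17


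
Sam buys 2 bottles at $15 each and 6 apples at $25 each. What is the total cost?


Cost of bottles:
2 x $15 = $30
Cost of apples:
6 x $25 = $150
Add both:
$30 + $150 = $180

$180


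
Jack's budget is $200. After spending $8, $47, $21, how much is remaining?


Add up expenses:
$8 + $47 + $21 = $76
Subtract from budget:
$200 - $76 = $124

$124


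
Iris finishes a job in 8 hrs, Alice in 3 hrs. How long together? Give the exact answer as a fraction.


Iris's rate: 1/8 of the job per hour
Alice's rate: 1/3 of the job per hour
Combined rate: 1/8 + 1/3 = 11/24 per hour
Time = 1 / (11/24) = 24/11 hours (≈ 2.18 hours)

24/11 hours


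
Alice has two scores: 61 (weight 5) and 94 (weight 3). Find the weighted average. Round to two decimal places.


Weighted sum:
5 x 61 + 3 x 94 = 587
Total weight:
5 + 3 = 8
Weighted average:
587 / 8 = 73.375 ≈ 73.38

73.38


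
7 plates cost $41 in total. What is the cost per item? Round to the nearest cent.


Total cost: $41
Number of items: 7
Unit price: $41 / 7 = $5.8571... ≈ $5.86

$5.86


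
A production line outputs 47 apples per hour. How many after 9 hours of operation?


Production rate: 47 apples per hour
Time: 9 hours
Total: 47 x 9 = 423 apples

423 apples


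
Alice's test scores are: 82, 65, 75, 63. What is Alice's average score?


Add the scores:
82 + 65 + 75 + 63 = 285
Divide by the number of tests:
285 / 4 = 71.25

71.25


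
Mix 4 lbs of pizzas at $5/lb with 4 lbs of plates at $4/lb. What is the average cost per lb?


Cost of pizzas:
4 x $5 = $20
Cost of plates:
4 x $4 = $16
Total cost: $20 + $16 = $36
Total weight: 8 lbs
Average: $36 / 8 = $4.50/lb

$4.50/lb


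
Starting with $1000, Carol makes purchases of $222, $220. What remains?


Add up expenses:
$222 + $220 = $442
Subtract from budget:
$1000 - $442 = $558

$558


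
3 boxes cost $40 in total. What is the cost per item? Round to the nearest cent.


Total cost: $40
Number of items: 3
Unit price: $40 / 3 = $13.3333... ≈ $13.33

$13.33


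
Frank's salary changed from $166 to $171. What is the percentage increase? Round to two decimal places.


Find the absolute change:
|171 - 166| = 5
Divide by original and multiply by 100:
5 / 166 x 100 = 3.0120...% ≈ 3.01%

3.01%


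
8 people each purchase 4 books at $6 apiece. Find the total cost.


Cost per person:
4 x $6 = $24
Group total:
8 x $24 = $192

$192


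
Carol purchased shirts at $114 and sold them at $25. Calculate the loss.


Selling price = $25
Cost price = $114
Loss = cost price - selling price:
Loss = $114 - $25 = $89

$89


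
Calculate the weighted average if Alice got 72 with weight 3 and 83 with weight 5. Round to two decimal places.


Weighted sum:
3 x 72 + 5 x 83 = 631
Total weight:
3 + 5 = 8
Weighted average:
631 / 8 = 78.875 ≈ 78.88

78.88
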